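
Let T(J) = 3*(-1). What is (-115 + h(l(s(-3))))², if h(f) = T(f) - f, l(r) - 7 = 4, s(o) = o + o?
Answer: 16641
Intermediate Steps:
T(J) = -3
s(o) = 2*o
l(r) = 11 (l(r) = 7 + 4 = 11)
h(f) = -3 - f
(-115 + h(l(s(-3))))² = (-115 + (-3 - 1*11))² = (-115 + (-3 - 11))² = (-115 - 14)² = (-129)² = 16641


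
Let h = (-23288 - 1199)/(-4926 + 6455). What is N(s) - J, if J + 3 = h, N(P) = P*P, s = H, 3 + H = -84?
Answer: 11602075/1529 ≈ 7588.0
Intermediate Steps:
H = -87 (H = -3 - 84 = -87)
s = -87
N(P) = P²
h = -24487/1529 ≈ -16.015
J = -29074/1529 (J = -3 - 24487/1529 = -29074/1529 ≈ -19.015)
N(s) - J = (-87)² - 1*(-29074/1529) = 7569 + 29074/1529 = 11602075/1529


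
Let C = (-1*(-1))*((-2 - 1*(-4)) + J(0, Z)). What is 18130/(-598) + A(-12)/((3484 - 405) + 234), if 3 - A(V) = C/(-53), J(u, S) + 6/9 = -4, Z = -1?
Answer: -4775002624/157503333 ≈ -30.317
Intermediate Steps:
J(u, S) = -14/3 (J(u, S) = -2/3 - 4 = -14/3)
C = -8/3 (C = (-1*(-1))*((-2 - 1*(-4)) - 14/3) = 1*((-2 + 4) - 14/3) = 1*(2 - 14/3) = 1*(-8/3) = -8/3 ≈ -2.6667)
A(V) = 469/159 (A(V) = 3 - (-8)/(3*(-53)) = 3 - (-8)*(-1)/(3*53) = 3 - 1*8/159 = 3 - 8/159 = 469/159)
18130/(-598) + A(-12)/((3484 - 405) + 234) = 18130/(-598) + 469/(159*((3484 - 405) + 234)) = 18130*(-1/598) + 469/(159*(3079 + 234)) = -9065/299 + (469/159)/3313 = -9065/299 + (469/159)*(1/3313) = -9065/299 + 469/526767 = -4775002624/157503333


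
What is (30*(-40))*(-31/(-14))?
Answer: -18600/7 ≈ -2657.1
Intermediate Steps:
(30*(-40))*(-31/(-14)) = -(-1200)*31*(-1/14) = -(-1200)*(-31)/14 = -1200*31/14 = -18600/7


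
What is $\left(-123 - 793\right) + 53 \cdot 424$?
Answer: $21556$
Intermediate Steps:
$\left(-123 - 793\right) + 53 \cdot 424 = -916 + 22472 = 21556$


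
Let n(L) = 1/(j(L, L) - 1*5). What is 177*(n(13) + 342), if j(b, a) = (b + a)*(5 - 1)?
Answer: 1997681/33 ≈ 60536.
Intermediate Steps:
j(b, a) = 4*a + 4*b (j(b, a) = (a + b)*4 = 4*a + 4*b)
n(L) = 1/(-5 + 8*L) (n(L) = 1/((4*L + 4*L) - 1*5) = 1/(8*L - 5) = 1/(-5 + 8*L))
177*(n(13) + 342) = 177*(1/(-5 + 8*13) + 342) = 177*(1/(-5 + 104) + 342) = 177*(1/99 + 342) = 177*(33859/99) = 1997681/33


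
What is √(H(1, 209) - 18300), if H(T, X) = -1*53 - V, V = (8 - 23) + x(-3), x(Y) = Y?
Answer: I*√18335 ≈ 135.41*I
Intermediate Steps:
V = -18 (V = (8 - 23) - 3 = -15 - 3 = -18)
H(T, X) = -35 (H(T, X) = -1*53 - 1*(-18) = -53 + 18 = -35)
√(H(1, 209) - 18300) = √(-35 - 18300) = √(-18335) = I*√18335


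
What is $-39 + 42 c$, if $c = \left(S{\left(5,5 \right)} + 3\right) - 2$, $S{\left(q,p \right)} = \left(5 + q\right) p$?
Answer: $2103$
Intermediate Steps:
$S{\left(q,p \right)} = p \left(5 + q\right)$
$c = 51$ ($c = \left(5 \left(5 + 5\right) + 3\right) - 2 = \left(5 \cdot 10 + 3\right) - 2 = \left(50 + 3\right) - 2 = 53 - 2 = 51$)
$-39 + 42 c = -39 + 42 \cdot 51 = -39 + 2142 = 2103$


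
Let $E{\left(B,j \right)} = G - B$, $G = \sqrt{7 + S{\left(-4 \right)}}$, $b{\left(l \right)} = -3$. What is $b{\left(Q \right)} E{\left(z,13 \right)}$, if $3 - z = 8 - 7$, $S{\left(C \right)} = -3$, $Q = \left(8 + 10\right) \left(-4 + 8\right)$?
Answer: $0$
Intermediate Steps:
$Q = 72$ ($Q = 18 \cdot 4 = 72$)
$z = 2$ ($z = 3 - \left(8 - 7\right) = 3 - 1 = 2$)
$G = 2$ ($G = \sqrt{7 - 3} = \sqrt{4} = 2$)
$E{\left(B,j \right)} = 2 - B$
$b{\left(Q \right)} E{\left(z,13 \right)} = - 3 \left(2 - 2\right) = \left(-3\right) 0 = 0$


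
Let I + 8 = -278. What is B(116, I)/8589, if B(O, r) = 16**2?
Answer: 256/8589 ≈ 0.029806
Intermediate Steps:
I = -286 (I = -8 - 278 = -286)
B(O, r) = 256
B(116, I)/8589 = 256/8589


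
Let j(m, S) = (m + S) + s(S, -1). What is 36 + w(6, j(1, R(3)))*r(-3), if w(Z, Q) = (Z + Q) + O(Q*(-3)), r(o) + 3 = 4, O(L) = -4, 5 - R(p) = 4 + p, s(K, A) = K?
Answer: 35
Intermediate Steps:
R(p) = 1 - p (R(p) = 5 - (4 + p) = 5 + (-4 - p) = 1 - p)
r(o) = 1 (r(o) = -3 + 4 = 1)
j(m, S) = m + 2*S (j(m, S) = (m + S) + S = (S + m) + S = m + 2*S)
w(Z, Q) = -4 + Q + Z (w(Z, Q) = (Z + Q) - 4 = (Q + Z) - 4 = -4 + Q + Z)
36 + w(6, j(1, R(3)))*r(-3) = 36 + (-4 + (1 + 2*(1 - 1*3)) + 6)*1 = 36 + (-4 + (1 + 2*(1 - 3)) + 6)*1 = 36 + (-4 + (1 + 2*(-2)) + 6)*1 = 36 + (-4 + (1 - 4) + 6)*1 = 36 + (-4 - 3 + 6)*1 = 36 - 1*1 = 36 - 1 = 35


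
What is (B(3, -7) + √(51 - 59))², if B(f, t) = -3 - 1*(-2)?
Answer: (1 - 2*I*√2)² ≈ -7.0 - 5.6569*I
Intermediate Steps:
B(f, t) = -1 (B(f, t) = -3 + 2 = -1)
(B(3, -7) + √(51 - 59))² = (-1 + √(51 - 59))² = (-1 + √(-8))² = (-1 + 2*I*√2)²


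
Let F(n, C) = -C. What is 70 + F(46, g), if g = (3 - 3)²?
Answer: 70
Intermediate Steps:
g = 0 (g = 0² = 0)
70 + F(46, g) = 70 - 1*0 = 70 + 0 = 70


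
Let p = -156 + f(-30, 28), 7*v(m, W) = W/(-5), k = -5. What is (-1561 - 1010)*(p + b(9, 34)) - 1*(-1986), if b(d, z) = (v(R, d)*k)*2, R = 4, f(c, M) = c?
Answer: 3315066/7 ≈ 4.7358e+5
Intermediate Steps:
v(m, W) = -W/35 (v(m, W) = (W/(-5))/7 = (W*(-⅕))/7 = (-W/5)/7 = -W/35)
p = -186 (p = -156 - 30 = -186)
b(d, z) = 2*d/7 (b(d, z) = (-d/35*(-5))*2 = (d/7)*2 = 2*d/7)
(-1561 - 1010)*(p + b(9, 34)) - 1*(-1986) = (-1561 - 1010)*(-186 + (2/7)*9) - 1*(-1986) = -2571*(-186 + 18/7) + 1986 = -2571*(-1284/7) + 1986 = 3301164/7 + 1986 = 3315066/7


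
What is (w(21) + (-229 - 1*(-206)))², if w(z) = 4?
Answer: 361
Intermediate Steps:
(w(21) + (-229 - 1*(-206)))² = (4 + (-229 - 1*(-206)))² = (4 + (-229 + 206))² = (4 - 23)² = (-19)² = 361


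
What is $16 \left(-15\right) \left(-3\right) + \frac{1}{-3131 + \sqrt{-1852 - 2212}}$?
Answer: $\frac{7061198869}{9807225} - \frac{4 i \sqrt{254}}{9807225} \approx 720.0 - 6.5003 \cdot 10^{-6} i$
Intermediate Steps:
$16 \left(-15\right) \left(-3\right) + \frac{1}{-3131 + \sqrt{-1852 - 2212}} = \left(-240\right) \left(-3\right) + \frac{1}{-3131 + \sqrt{-4064}} = 720 + \frac{1}{-3131 + 4 i \sqrt{254}}$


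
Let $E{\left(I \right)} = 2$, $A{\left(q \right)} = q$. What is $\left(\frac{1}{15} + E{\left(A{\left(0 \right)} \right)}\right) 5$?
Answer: $\frac{31}{3} \approx 10.333$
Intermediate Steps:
$\left(\frac{1}{15} + E{\left(A{\left(0 \right)} \right)}\right) 5 = \left(\frac{1}{15} + 2\right) 5 = \frac{31}{15} \cdot 5 = \frac{31}{3}$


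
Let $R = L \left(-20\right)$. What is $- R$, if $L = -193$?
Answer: $-3860$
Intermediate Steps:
$R = 3860$ ($R = \left(-193\right) \left(-20\right) = 3860$)
$- R = \left(-1\right) 3860 = -3860$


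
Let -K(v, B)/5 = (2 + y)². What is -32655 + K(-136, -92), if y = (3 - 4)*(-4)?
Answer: -32835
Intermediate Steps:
y = 4 (y = -1*(-4) = 4)
K(v, B) = -180 (K(v, B) = -5*(2 + 4)² = -5*6² = -5*36 = -180)
-32655 + K(-136, -92) = -32655 - 180 = -32835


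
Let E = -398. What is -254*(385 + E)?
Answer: 3302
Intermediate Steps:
-254*(385 + E) = -254*(385 - 398) = -254*(-13) = 3302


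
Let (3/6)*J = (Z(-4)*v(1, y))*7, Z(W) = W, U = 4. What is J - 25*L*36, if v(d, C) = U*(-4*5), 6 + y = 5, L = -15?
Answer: 17980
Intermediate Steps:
y = -1 (y = -6 + 5 = -1)
v(d, C) = -80 (v(d, C) = 4*(-4*5) = 4*(-20) = -80)
J = 4480 (J = 2*(-4*(-80)*7) = 2*(320*7) = 2*2240 = 4480)
J - 25*L*36 = 4480 - 25*(-15)*36 = 4480 + 375*36 = 4480 + 13500 = 17980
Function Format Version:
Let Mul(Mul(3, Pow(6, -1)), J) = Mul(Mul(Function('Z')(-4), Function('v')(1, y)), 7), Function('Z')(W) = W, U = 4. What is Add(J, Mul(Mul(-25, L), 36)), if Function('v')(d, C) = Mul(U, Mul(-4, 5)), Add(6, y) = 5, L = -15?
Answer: 17980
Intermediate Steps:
y = -1 (y = Add(-6, 5) = -1)
Function('v')(d, C) = -80 (Function('v')(d, C) = Mul(4, Mul(-4, 5)) = Mul(4, -20) = -80)
J = 4480 (J = Mul(2, Mul(Mul(-4, -80), 7)) = Mul(2, Mul(320, 7)) = Mul(2, 2240) = 4480)
Add(J, Mul(Mul(-25, L), 36)) = Add(4480, Mul(Mul(-25, -15), 36)) = Add(4480, Mul(375, 36)) = Add(4480, 13500) = 17980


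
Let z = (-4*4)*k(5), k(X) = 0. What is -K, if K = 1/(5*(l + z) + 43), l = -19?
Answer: 1/52 ≈ 0.019231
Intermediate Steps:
z = 0 (z = -4*4*0 = -16*0 = 0)
K = -1/52 (K = 1/(5*(-19 + 0) + 43) = 1/(5*(-19) + 43) = 1/(-95 + 43) = 1/(-52) = -1/52 ≈ -0.019231)
-K = -1*(-1/52) = 1/52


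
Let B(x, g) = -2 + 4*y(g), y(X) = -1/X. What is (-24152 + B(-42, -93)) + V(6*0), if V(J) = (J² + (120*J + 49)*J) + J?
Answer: -2246318/93 ≈ -24154.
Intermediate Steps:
B(x, g) = -2 - 4/g (B(x, g) = -2 + 4*(-1/g) = -2 - 4/g)
V(J) = J + J² + J*(49 + 120*J) (V(J) = (J² + (49 + 120*J)*J) + J = (J² + J*(49 + 120*J)) + J = J + J² + J*(49 + 120*J))
(-24152 + B(-42, -93)) + V(6*0) = (-24152 + (-2 - 4/(-93))) + (6*0)*(50 + 121*(6*0)) = (-24152 + (-2 - 4*(-1/93))) + 0*(50 + 121*0) = (-24152 + (-2 + 4/93)) + 0*(50 + 0) = (-24152 - 182/93) + 0*50 = -2246318/93 + 0 = -2246318/93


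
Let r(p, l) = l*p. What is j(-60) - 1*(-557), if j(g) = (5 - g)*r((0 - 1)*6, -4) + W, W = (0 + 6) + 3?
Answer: 2126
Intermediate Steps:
W = 9 (W = 6 + 3 = 9)
j(g) = 129 - 24*g (j(g) = (5 - g)*(-4*(0 - 1)*6) + 9 = (5 - g)*(-(-4)*6) + 9 = (5 - g)*(-4*(-6)) + 9 = (5 - g)*24 + 9 = (120 - 24*g) + 9 = 129 - 24*g)
j(-60) - 1*(-557) = (129 - 24*(-60)) - 1*(-557) = (129 + 1440) + 557 = 1569 + 557 = 2126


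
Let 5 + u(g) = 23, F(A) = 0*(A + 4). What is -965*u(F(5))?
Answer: -17370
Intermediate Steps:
F(A) = 0 (F(A) = 0*(4 + A) = 0)
u(g) = 18 (u(g) = -5 + 23 = 18)
-965*u(F(5)) = -965*18 = -17370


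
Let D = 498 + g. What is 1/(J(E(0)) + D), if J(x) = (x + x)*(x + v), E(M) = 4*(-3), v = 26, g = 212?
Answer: 1/374 ≈ 0.0026738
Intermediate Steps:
D = 710 (D = 498 + 212 = 710)
E(M) = -12
J(x) = 2*x*(26 + x) (J(x) = (x + x)*(x + 26) = (2*x)*(26 + x) = 2*x*(26 + x))
1/(J(E(0)) + D) = 1/(2*(-12)*(26 - 12) + 710) = 1/(2*(-12)*14 + 710) = 1/(-336 + 710) = 1/374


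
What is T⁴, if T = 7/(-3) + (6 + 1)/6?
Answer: 2401/1296 ≈ 1.8526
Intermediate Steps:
T = -7/6 (T = 7*(-⅓) + 7*(⅙) = -7/3 + 7/6 = -7/6 ≈ -1.1667)
T⁴ = (-7/6)⁴ = 2401/1296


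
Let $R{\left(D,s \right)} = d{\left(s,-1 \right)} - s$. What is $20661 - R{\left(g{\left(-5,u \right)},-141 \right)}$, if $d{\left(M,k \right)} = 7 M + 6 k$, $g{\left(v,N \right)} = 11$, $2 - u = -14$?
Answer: $21513$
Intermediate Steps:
$u = 16$ ($u = 2 - -14 = 2 + 14 = 16$)
$d{\left(M,k \right)} = 6 k + 7 M$
$R{\left(D,s \right)} = -6 + 6 s$ ($R{\left(D,s \right)} = \left(6 \left(-1\right) + 7 s\right) - s = \left(-6 + 7 s\right) - s = -6 + 6 s$)
$20661 - R{\left(g{\left(-5,u \right)},-141 \right)} = 20661 - \left(-6 + 6 \left(-141\right)\right) = 20661 - \left(-6 - 846\right) = 20661 - -852 = 20661 + 852 = 21513$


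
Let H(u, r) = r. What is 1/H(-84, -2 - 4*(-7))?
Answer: 1/26 ≈ 0.038462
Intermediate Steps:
1/H(-84, -2 - 4*(-7)) = 1/(-2 - 4*(-7)) = 1/(-2 + 28) = 1/26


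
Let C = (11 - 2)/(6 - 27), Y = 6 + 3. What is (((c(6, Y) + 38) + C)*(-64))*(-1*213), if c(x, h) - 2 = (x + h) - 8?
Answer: 4444032/7 ≈ 6.3486e+5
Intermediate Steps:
Y = 9
C = -3/7 (C = 9/(-21) = 9*(-1/21) = -3/7 ≈ -0.42857)
c(x, h) = -6 + h + x (c(x, h) = 2 + ((x + h) - 8) = 2 + ((h + x) - 8) = 2 + (-8 + h + x) = -6 + h + x)
(((c(6, Y) + 38) + C)*(-64))*(-1*213) = ((((-6 + 9 + 6) + 38) - 3/7)*(-64))*(-1*213) = (((9 + 38) - 3/7)*(-64))*(-213) = ((47 - 3/7)*(-64))*(-213) = ((326/7)*(-64))*(-213) = -20864/7*(-213) = 4444032/7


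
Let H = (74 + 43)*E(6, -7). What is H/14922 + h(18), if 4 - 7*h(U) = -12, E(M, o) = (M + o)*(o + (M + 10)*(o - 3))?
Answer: 41725/11606 ≈ 3.5951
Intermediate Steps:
E(M, o) = (M + o)*(o + (-3 + o)*(10 + M)) (E(M, o) = (M + o)*(o + (10 + M)*(-3 + o)) = (M + o)*(o + (-3 + o)*(10 + M)))
h(U) = 16/7 (h(U) = 4/7 - ⅐*(-12) = 4/7 + 12/7 = 16/7)
H = 19539 (H = (74 + 43)*(-30*6 - 30*(-7) - 3*6² + 11*(-7)² + 6*(-7)² - 7*6² + 8*6*(-7)) = 117*(-180 + 210 - 3*36 + 11*49 + 6*49 - 7*36 - 336) = 117*(-180 + 210 - 108 + 539 + 294 - 252 - 336) = 117*167 = 19539)
H/14922 + h(18) = 19539/14922 + 16/7 = 19539*(1/14922) + 16/7 = 2171/1658 + 16/7 = 41725/11606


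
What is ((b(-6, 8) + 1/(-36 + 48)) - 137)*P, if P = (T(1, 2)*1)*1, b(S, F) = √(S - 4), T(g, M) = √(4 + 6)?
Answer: 10*I - 1643*√10/12 ≈ -432.97 + 10.0*I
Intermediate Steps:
T(g, M) = √10
b(S, F) = √(-4 + S)
P = √10 (P = (√10*1)*1 = √10*1 = √10 ≈ 3.1623)
((b(-6, 8) + 1/(-36 + 48)) - 137)*P = ((√(-4 - 6) + 1/(-36 + 48)) - 137)*√10 = ((√(-10) + 1/12) - 137)*√10 = ((I*√10 + 1/12) - 137)*√10 = ((1/12 + I*√10) - 137)*√10 = (-1643/12 + I*√10)*√10 = √10*(-1643/12 + I*√10)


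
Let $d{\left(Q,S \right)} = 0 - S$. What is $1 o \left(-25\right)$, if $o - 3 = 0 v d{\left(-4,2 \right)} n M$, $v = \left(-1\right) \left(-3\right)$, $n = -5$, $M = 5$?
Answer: $-75$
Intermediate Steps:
$d{\left(Q,S \right)} = - S$
$v = 3$
$o = 3$ ($o = 3 + 0 \cdot 3 \left(-1\right) 2 \left(-5\right) 5 = 3 + 0 \left(-2\right) \left(-5\right) 5 = 3 + 0 \cdot 10 \cdot 5 = 3 + 0 \cdot 50 = 3 + 0 = 3$)
$1 o \left(-25\right) = 1 \cdot 3 \left(-25\right) = 3 \left(-25\right) = -75$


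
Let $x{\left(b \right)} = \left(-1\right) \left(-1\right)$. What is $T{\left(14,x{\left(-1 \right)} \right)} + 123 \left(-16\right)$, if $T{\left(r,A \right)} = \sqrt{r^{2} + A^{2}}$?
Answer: $-1968 + \sqrt{197} \approx -1954.0$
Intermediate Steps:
$x{\left(b \right)} = 1$
$T{\left(r,A \right)} = \sqrt{A^{2} + r^{2}}$
$T{\left(14,x{\left(-1 \right)} \right)} + 123 \left(-16\right) = \sqrt{1^{2} + 14^{2}} + 123 \left(-16\right) = \sqrt{1 + 196} - 1968 = \sqrt{197} - 1968 = -1968 + \sqrt{197}$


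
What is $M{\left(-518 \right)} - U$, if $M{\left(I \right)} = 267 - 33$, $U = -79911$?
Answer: $80145$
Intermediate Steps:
$M{\left(I \right)} = 234$ ($M{\left(I \right)} = 267 - 33 = 234$)
$M{\left(-518 \right)} - U = 234 - -79911 = 234 + 79911 = 80145$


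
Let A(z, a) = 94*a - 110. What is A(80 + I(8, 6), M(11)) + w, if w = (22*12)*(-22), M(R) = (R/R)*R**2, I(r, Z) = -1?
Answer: 5456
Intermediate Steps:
M(R) = R**2 (M(R) = 1*R**2 = R**2)
A(z, a) = -110 + 94*a
w = -5808 (w = 264*(-22) = -5808)
A(80 + I(8, 6), M(11)) + w = (-110 + 94*11**2) - 5808 = (-110 + 94*121) - 5808 = (-110 + 11374) - 5808 = 11264 - 5808 = 5456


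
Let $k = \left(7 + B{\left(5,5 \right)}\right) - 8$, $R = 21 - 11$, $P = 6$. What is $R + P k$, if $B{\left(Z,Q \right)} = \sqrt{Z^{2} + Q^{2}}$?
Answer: $4 + 30 \sqrt{2} \approx 46.426$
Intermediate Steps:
$B{\left(Z,Q \right)} = \sqrt{Q^{2} + Z^{2}}$
$R = 10$ ($R = 21 - 11 = 10$)
$k = -1 + 5 \sqrt{2}$ ($k = \left(7 + \sqrt{5^{2} + 5^{2}}\right) - 8 = \left(7 + \sqrt{25 + 25}\right) - 8 = \left(7 + \sqrt{50}\right) - 8 = \left(7 + 5 \sqrt{2}\right) - 8 = -1 + 5 \sqrt{2} \approx 6.0711$)
$R + P k = 10 + 6 \left(-1 + 5 \sqrt{2}\right) = 10 - \left(6 - 30 \sqrt{2}\right) = 4 + 30 \sqrt{2}$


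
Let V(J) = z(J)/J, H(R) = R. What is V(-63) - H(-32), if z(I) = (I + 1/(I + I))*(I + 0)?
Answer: -3907/126 ≈ -31.008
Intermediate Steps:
z(I) = I*(I + 1/(2*I)) (z(I) = (I + 1/(2*I))*I = I*(I + 1/(2*I)))
V(J) = (½ + J²)/J
V(-63) - H(-32) = (-63 + (½)/(-63)) - 1*(-32) = (-63 + (½)*(-1/63)) + 32 = (-63 - 1/126) + 32 = -7939/126 + 32 = -3907/126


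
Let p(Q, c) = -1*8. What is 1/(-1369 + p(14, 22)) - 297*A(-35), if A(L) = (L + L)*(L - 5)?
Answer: -1145113201/1377 ≈ -8.3160e+5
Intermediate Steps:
p(Q, c) = -8
A(L) = 2*L*(-5 + L) (A(L) = (2*L)*(-5 + L) = 2*L*(-5 + L))
1/(-1369 + p(14, 22)) - 297*A(-35) = 1/(-1369 - 8) - 594*(-35)*(-5 - 35) = 1/(-1377) - 594*(-35)*(-40) = -1/1377 - 297*2800 = -1/1377 - 831600 = -1145113201/1377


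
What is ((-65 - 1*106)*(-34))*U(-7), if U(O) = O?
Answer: -40698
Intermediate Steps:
((-65 - 1*106)*(-34))*U(-7) = ((-65 - 1*106)*(-34))*(-7) = ((-65 - 106)*(-34))*(-7) = -171*(-34)*(-7) = 5814*(-7) = -40698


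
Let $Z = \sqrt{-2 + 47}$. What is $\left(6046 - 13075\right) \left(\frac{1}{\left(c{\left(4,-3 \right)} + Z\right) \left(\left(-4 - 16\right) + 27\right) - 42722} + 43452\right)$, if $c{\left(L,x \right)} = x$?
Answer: $- \frac{557998191253294605}{1826961844} + \frac{147609 \sqrt{5}}{1826961844} \approx -3.0542 \cdot 10^{8}$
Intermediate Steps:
$Z = 3 \sqrt{5}$ ($Z = \sqrt{45} = 3 \sqrt{5} \approx 6.7082$)
$\left(6046 - 13075\right) \left(\frac{1}{\left(c{\left(4,-3 \right)} + Z\right) \left(\left(-4 - 16\right) + 27\right) - 42722} + 43452\right) = \left(6046 - 13075\right) \left(\frac{1}{\left(-3 + 3 \sqrt{5}\right) \left(\left(-4 - 16\right) + 27\right) - 42722} + 43452\right) = - 7029 \left(\frac{1}{\left(-3 + 3 \sqrt{5}\right) \left(-20 + 27\right) - 42722} + 43452\right) = - 7029 \left(\frac{1}{\left(-3 + 3 \sqrt{5}\right) 7 - 42722} + 43452\right) = - 7029 \left(\frac{1}{\left(-21 + 21 \sqrt{5}\right) - 42722} + 43452\right) = - 7029 \left(\frac{1}{-42743 + 21 \sqrt{5}} + 43452\right) = - 7029 \left(43452 + \frac{1}{-42743 + 21 \sqrt{5}}\right) = -305424108 - \frac{7029}{-42743 + 21 \sqrt{5}}$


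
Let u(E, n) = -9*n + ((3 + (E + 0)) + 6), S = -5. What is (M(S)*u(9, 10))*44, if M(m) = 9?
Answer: -28512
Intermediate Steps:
u(E, n) = 9 + E - 9*n (u(E, n) = -9*n + ((3 + E) + 6) = -9*n + (9 + E) = 9 + E - 9*n)
(M(S)*u(9, 10))*44 = (9*(9 + 9 - 9*10))*44 = (9*(9 + 9 - 90))*44 = (9*(-72))*44 = -648*44 = -28512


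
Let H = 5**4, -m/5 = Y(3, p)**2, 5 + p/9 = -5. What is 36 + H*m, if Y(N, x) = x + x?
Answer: -101249964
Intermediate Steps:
p = -90 (p = -45 + 9*(-5) = -45 - 45 = -90)
Y(N, x) = 2*x
m = -162000 (m = -5*(2*(-90))**2 = -5*(-180)**2 = -5*32400 = -162000)
H = 625
36 + H*m = 36 + 625*(-162000) = 36 - 101250000 = -101249964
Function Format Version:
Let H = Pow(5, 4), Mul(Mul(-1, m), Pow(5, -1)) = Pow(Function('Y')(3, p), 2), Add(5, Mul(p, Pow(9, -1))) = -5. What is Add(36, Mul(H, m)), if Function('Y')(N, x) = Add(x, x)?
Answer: -101249964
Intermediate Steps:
p = -90 (p = Add(-45, Mul(9, -5)) = Add(-45, -45) = -90)
Function('Y')(N, x) = Mul(2, x)
m = -162000 (m = Mul(-5, Pow(Mul(2, -90), 2)) = Mul(-5, Pow(-180, 2)) = Mul(-5, 32400) = -162000)
H = 625
Add(36, Mul(H, m)) = Add(36, Mul(625, -162000)) = Add(36, -101250000) = -101249964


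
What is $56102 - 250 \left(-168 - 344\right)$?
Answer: $184102$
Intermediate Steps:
$56102 - 250 \left(-168 - 344\right) = 56102 - 250 \left(-512\right) = 56102 - -128000 = 56102 + 128000 = 184102$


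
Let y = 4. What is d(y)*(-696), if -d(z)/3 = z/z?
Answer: 2088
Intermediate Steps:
d(z) = -3 (d(z) = -3*z/z = -3*1 = -3)
d(y)*(-696) = -3*(-696) = 2088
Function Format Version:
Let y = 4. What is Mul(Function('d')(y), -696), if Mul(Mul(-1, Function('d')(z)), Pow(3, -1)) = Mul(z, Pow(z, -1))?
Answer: 2088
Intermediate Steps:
Function('d')(z) = -3 (Function('d')(z) = Mul(-3, Mul(z, Pow(z, -1))) = Mul(-3, 1) = -3)
Mul(Function('d')(y), -696) = Mul(-3, -696) = 2088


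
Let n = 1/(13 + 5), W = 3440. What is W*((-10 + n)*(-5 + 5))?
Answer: 0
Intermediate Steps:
n = 1/18 ≈ 0.055556
W*((-10 + n)*(-5 + 5)) = 3440*((-10 + 1/18)*(-5 + 5)) = 3440*(-179/18*0) = 3440*0 = 0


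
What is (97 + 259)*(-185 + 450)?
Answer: 94340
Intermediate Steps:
(97 + 259)*(-185 + 450) = 356*265 = 94340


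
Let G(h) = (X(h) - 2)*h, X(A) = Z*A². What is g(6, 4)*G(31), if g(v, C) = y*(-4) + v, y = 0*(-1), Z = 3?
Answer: 535866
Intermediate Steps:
y = 0
g(v, C) = v (g(v, C) = 0*(-4) + v = 0 + v = v)
X(A) = 3*A²
G(h) = h*(-2 + 3*h²) (G(h) = (3*h² - 2)*h = (-2 + 3*h²)*h = h*(-2 + 3*h²))
g(6, 4)*G(31) = 6*(31*(-2 + 3*31²)) = 6*(31*(-2 + 3*961)) = 6*(31*(-2 + 2883)) = 6*(31*2881) = 6*89311 = 535866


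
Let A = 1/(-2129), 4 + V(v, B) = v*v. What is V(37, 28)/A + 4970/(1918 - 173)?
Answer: -1014222671/349 ≈ -2.9061e+6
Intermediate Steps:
V(v, B) = -4 + v² (V(v, B) = -4 + v*v = -4 + v²)
A = -1/2129 ≈ -0.00046970
V(37, 28)/A + 4970/(1918 - 173) = (-4 + 37²)/(-1/2129) + 4970/(1918 - 173) = (-4 + 1369)*(-2129) + 4970/1745 = 1365*(-2129) + 4970*(1/1745) = -2906085 + 994/349 = -1014222671/349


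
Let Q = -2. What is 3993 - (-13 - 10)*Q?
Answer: 3947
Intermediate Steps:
3993 - (-13 - 10)*Q = 3993 - (-13 - 10)*(-2) = 3993 - (-23)*(-2) = 3993 - 1*46 = 3993 - 46 = 3947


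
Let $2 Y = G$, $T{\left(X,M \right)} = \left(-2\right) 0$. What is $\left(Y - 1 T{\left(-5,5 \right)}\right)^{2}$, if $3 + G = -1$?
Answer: $4$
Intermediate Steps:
$G = -4$ ($G = -3 - 1 = -4$)
$T{\left(X,M \right)} = 0$
$Y = -2$ ($Y = \frac{1}{2} \left(-4\right) = -2$)
$\left(Y - 1 T{\left(-5,5 \right)}\right)^{2} = \left(-2 - 1 \cdot 0\right)^{2} = \left(-2 - 0\right)^{2} = \left(-2 + 0\right)^{2} = \left(-2\right)^{2} = 4$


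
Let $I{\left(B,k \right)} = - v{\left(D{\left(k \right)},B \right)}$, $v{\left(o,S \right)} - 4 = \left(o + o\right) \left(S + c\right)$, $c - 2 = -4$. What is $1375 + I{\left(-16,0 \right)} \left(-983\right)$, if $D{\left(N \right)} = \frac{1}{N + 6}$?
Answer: $-591$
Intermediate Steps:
$c = -2$ ($c = 2 - 4 = -2$)
$D{\left(N \right)} = \frac{1}{6 + N}$
$v{\left(o,S \right)} = 4 + 2 o \left(-2 + S\right)$ ($v{\left(o,S \right)} = 4 + \left(o + o\right) \left(S - 2\right) = 4 + 2 o \left(-2 + S\right)$)
$I{\left(B,k \right)} = -4 + \frac{4}{6 + k} - \frac{2 B}{6 + k}$ ($I{\left(B,k \right)} = - (4 - \frac{4}{6 + k} + \frac{2 B}{6 + k}) = -4 + \frac{4}{6 + k} - \frac{2 B}{6 + k}$)
$1375 + I{\left(-16,0 \right)} \left(-983\right) = 1375 + \frac{2 \left(-10 - -16 - 0\right)}{6 + 0} \left(-983\right) = 1375 + \frac{2 \left(-10 + 16 + 0\right)}{6} \left(-983\right) = 1375 + 2 \cdot \frac{1}{6} \cdot 6 \left(-983\right) = 1375 + 2 \left(-983\right) = 1375 - 1966 = -591$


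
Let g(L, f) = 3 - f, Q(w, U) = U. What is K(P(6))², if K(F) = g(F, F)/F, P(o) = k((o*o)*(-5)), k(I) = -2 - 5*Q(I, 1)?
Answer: 100/49 ≈ 2.0408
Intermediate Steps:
k(I) = -7 (k(I) = -2 - 5*1 = -2 - 5 = -7)
P(o) = -7
K(F) = (3 - F)/F
K(P(6))² = ((3 - 1*(-7))/(-7))² = (-(3 + 7)/7)² = (-⅐*10)² = (-10/7)² = 100/49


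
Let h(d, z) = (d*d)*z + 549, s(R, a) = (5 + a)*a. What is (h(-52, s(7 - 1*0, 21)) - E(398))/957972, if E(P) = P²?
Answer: 1318529/957972 ≈ 1.3764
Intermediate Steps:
s(R, a) = a*(5 + a)
h(d, z) = 549 + z*d² (h(d, z) = d²*z + 549 = z*d² + 549 = 549 + z*d²)
(h(-52, s(7 - 1*0, 21)) - E(398))/957972 = ((549 + (21*(5 + 21))*(-52)²) - 1*398²)/957972 = ((549 + (21*26)*2704) - 1*158404)*(1/957972) = ((549 + 546*2704) - 158404)*(1/957972) = ((549 + 1476384) - 158404)*(1/957972) = (1476933 - 158404)*(1/957972) = 1318529*(1/957972) = 1318529/957972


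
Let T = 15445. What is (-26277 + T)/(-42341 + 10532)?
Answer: 10832/31809 ≈ 0.34053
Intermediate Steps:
(-26277 + T)/(-42341 + 10532) = (-26277 + 15445)/(-42341 + 10532) = -10832/(-31809) = -10832*(-1/31809) = 10832/31809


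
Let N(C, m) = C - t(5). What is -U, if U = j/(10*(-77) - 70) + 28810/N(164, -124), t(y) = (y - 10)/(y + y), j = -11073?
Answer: -2478277/13160 ≈ -188.32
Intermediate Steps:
t(y) = (-10 + y)/(2*y) (t(y) = (-10 + y)/((2*y)) = (-10 + y)*(1/(2*y)) = (-10 + y)/(2*y))
N(C, m) = ½ + C (N(C, m) = C - (-10 + 5)/(2*5) = C - (-5)/(2*5) = C - 1*(-½) = C + ½ = ½ + C)
U = 2478277/13160 (U = -11073/(10*(-77) - 70) + 28810/(½ + 164) = -11073/(-770 - 70) + 28810/(329/2) = -11073/(-840) + 28810*(2/329) = -11073*(-1/840) + 57620/329 = 3691/280 + 57620/329 = 2478277/13160 ≈ 188.32)
-U = -1*2478277/13160 = -2478277/13160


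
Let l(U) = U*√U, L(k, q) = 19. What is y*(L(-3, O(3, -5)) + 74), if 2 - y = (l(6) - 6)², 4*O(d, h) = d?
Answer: -23250 + 6696*√6 ≈ -6848.2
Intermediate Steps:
O(d, h) = d/4
l(U) = U^(3/2)
y = 2 - (-6 + 6*√6)² (y = 2 - (6^(3/2) - 6)² = 2 - (6*√6 - 6)² = 2 - (-6 + 6*√6)² ≈ -73.637)
y*(L(-3, O(3, -5)) + 74) = (-250 + 72*√6)*(19 + 74) = (-250 + 72*√6)*93 = -23250 + 6696*√6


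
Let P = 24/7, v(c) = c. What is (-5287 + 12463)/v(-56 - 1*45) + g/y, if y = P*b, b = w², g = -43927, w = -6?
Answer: -37256453/87264 ≈ -426.94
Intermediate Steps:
P = 24/7 (P = 24*(⅐) = 24/7 ≈ 3.4286)
b = 36 (b = (-6)² = 36)
y = 864/7 (y = (24/7)*36 = 864/7 ≈ 123.43)
(-5287 + 12463)/v(-56 - 1*45) + g/y = (-5287 + 12463)/(-56 - 1*45) - 43927/864/7 = 7176/(-56 - 45) - 43927*7/864 = 7176/(-101) - 307489/864 = 7176*(-1/101) - 307489/864 = -7176/101 - 307489/864 = -37256453/87264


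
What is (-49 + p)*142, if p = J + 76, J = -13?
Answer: 1988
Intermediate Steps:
p = 63 (p = -13 + 76 = 63)
(-49 + p)*142 = (-49 + 63)*142 = 14*142 = 1988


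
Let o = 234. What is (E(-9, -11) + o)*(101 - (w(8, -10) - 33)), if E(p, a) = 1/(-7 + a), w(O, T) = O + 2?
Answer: 261082/9 ≈ 29009.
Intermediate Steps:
w(O, T) = 2 + O
(E(-9, -11) + o)*(101 - (w(8, -10) - 33)) = (1/(-7 - 11) + 234)*(101 - ((2 + 8) - 33)) = (1/(-18) + 234)*(101 - (10 - 33)) = (-1/18 + 234)*(101 - 1*(-23)) = 4211*(101 + 23)/18 = (4211/18)*124 = 261082/9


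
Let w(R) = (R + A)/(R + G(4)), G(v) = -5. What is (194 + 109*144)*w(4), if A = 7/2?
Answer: -119175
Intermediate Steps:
A = 7/2 (A = 7*(1/2) = 7/2 ≈ 3.5000)
w(R) = (7/2 + R)/(-5 + R) (w(R) = (R + 7/2)/(R - 5) = (7/2 + R)/(-5 + R))
(194 + 109*144)*w(4) = (194 + 109*144)*((7/2 + 4)/(-5 + 4)) = (194 + 15696)*((15/2)/(-1)) = 15890*(-1*15/2) = 15890*(-15/2) = -119175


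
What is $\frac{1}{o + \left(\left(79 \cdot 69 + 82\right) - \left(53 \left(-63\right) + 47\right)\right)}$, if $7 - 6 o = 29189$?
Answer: $\frac{3}{11884} \approx 0.00025244$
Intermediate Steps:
$o = - \frac{14591}{3}$ ($o = \frac{7}{6} - \frac{29189}{6} = - \frac{14591}{3} \approx -4863.7$)
$\frac{1}{o + \left(\left(79 \cdot 69 + 82\right) - \left(53 \left(-63\right) + 47\right)\right)} = \frac{1}{- \frac{14591}{3} + \left(\left(79 \cdot 69 + 82\right) - \left(53 \left(-63\right) + 47\right)\right)} = \frac{1}{- \frac{14591}{3} + \left(\left(5451 + 82\right) - \left(-3339 + 47\right)\right)} = \frac{1}{- \frac{14591}{3} + \left(5533 - -3292\right)} = \frac{1}{- \frac{14591}{3} + \left(5533 + 3292\right)} = \frac{1}{- \frac{14591}{3} + 8825} = \frac{1}{\frac{11884}{3}} = \frac{3}{11884}$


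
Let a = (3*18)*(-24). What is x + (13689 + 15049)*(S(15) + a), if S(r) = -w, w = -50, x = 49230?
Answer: -35758318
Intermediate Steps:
a = -1296 (a = 54*(-24) = -1296)
S(r) = 50 (S(r) = -1*(-50) = 50)
x + (13689 + 15049)*(S(15) + a) = 49230 + (13689 + 15049)*(50 - 1296) = 49230 + 28738*(-1246) = 49230 - 35807548 = -35758318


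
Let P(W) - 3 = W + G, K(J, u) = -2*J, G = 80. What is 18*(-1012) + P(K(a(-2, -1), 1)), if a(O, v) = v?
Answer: -18131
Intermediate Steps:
P(W) = 83 + W (P(W) = 3 + (W + 80) = 3 + (80 + W) = 83 + W)
18*(-1012) + P(K(a(-2, -1), 1)) = 18*(-1012) + (83 - 2*(-1)) = -18216 + (83 + 2) = -18216 + 85 = -18131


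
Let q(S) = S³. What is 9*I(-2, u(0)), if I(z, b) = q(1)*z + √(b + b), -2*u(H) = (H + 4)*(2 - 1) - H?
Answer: -18 + 18*I ≈ -18.0 + 18.0*I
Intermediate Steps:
u(H) = -2 (u(H) = -((H + 4)*(2 - 1) - H)/2 = -((4 + H)*1 - H)/2 = -((4 + H) - H)/2 = -½*4 = -2)
I(z, b) = z + √2*√b (I(z, b) = 1³*z + √(b + b) = 1*z + √(2*b) = z + √2*√b)
9*I(-2, u(0)) = 9*(-2 + √2*√(-2)) = 9*(-2 + √2*(I*√2)) = 9*(-2 + 2*I) = -18 + 18*I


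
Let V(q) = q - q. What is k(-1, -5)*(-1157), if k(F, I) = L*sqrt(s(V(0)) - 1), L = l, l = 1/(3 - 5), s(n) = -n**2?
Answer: 1157*I/2 ≈ 578.5*I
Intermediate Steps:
V(q) = 0
l = -1/2 (l = 1/(-2) = -1/2 ≈ -0.50000)
L = -1/2 ≈ -0.50000
k(F, I) = -I/2 (k(F, I) = -sqrt(-1*0**2 - 1)/2 = -sqrt(-1*0 - 1)/2 = -sqrt(0 - 1)/2 = -I/2)
k(-1, -5)*(-1157) = -I/2*(-1157) = 1157*I/2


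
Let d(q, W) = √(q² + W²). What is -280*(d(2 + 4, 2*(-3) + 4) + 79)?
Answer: -22120 - 560*√10 ≈ -23891.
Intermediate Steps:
d(q, W) = √(W² + q²)
-280*(d(2 + 4, 2*(-3) + 4) + 79) = -280*(√((2*(-3) + 4)² + (2 + 4)²) + 79) = -280*(√((-6 + 4)² + 6²) + 79) = -280*(√((-2)² + 36) + 79) = -280*(√(4 + 36) + 79) = -280*(√40 + 79) = -280*(2*√10 + 79) = -280*(79 + 2*√10) = -22120 - 560*√10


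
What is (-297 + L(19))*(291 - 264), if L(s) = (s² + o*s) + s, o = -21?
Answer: -8532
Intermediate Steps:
L(s) = s² - 20*s (L(s) = (s² - 21*s) + s = s² - 20*s)
(-297 + L(19))*(291 - 264) = (-297 + 19*(-20 + 19))*(291 - 264) = (-297 + 19*(-1))*27 = (-297 - 19)*27 = -316*27 = -8532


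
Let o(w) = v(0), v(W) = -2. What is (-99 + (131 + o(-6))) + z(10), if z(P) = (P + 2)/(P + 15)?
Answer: 762/25 ≈ 30.480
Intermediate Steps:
o(w) = -2
z(P) = (2 + P)/(15 + P)
(-99 + (131 + o(-6))) + z(10) = (-99 + (131 - 2)) + (2 + 10)/(15 + 10) = (-99 + 129) + 12/25 = 30 + (1/25)*12 = 30 + 12/25 = 762/25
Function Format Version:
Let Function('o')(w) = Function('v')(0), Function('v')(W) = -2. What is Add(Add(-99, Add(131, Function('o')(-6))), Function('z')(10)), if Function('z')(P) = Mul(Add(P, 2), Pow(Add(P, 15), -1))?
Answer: Rational(762, 25) ≈ 30.480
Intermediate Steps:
Function('o')(w) = -2
Function('z')(P) = Mul(Pow(Add(15, P), -1), Add(2, P)) (Function('z')(P) = Mul(Add(2, P), Pow(Add(15, P), -1)) = Mul(Pow(Add(15, P), -1), Add(2, P)))
Add(Add(-99, Add(131, Function('o')(-6))), Function('z')(10)) = Add(Add(-99, Add(131, -2)), Mul(Pow(Add(15, 10), -1), Add(2, 10))) = Add(Add(-99, 129), Mul(Pow(25, -1), 12)) = Add(30, Mul(Rational(1, 25), 12)) = Add(30, Rational(12, 25)) = Rational(762, 25)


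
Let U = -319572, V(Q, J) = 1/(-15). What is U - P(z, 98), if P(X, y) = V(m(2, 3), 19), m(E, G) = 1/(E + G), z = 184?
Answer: -4793579/15 ≈ -3.1957e+5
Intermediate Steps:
V(Q, J) = -1/15
P(X, y) = -1/15
U - P(z, 98) = -319572 - 1*(-1/15) = -319572 + 1/15 = -4793579/15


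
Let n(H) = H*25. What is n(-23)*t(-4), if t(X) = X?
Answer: 2300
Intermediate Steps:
n(H) = 25*H
n(-23)*t(-4) = (25*(-23))*(-4) = -575*(-4) = 2300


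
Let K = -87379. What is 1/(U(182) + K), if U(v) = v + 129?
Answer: -1/87068 ≈ -1.1485e-5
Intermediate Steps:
U(v) = 129 + v
1/(U(182) + K) = 1/((129 + 182) - 87379) = 1/(311 - 87379) = 1/(-87068) = -1/87068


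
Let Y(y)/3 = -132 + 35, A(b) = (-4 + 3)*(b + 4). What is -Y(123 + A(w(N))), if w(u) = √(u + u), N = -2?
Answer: 291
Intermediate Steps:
w(u) = √2*√u (w(u) = √(2*u) = √2*√u)
A(b) = -4 - b (A(b) = -(4 + b) = -4 - b)
Y(y) = -291 (Y(y) = 3*(-132 + 35) = 3*(-97) = -291)
-Y(123 + A(w(N))) = -1*(-291) = 291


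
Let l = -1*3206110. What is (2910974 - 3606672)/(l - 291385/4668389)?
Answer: 3247788890522/14967368948175 ≈ 0.21699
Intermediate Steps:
l = -3206110
(2910974 - 3606672)/(l - 291385/4668389) = (2910974 - 3606672)/(-3206110 - 291385/4668389) = -695698/(-3206110 - 291385*1/4668389) = -695698/(-3206110 - 291385/4668389) = -695698/(-14967368948175/4668389) = -695698*(-4668389/14967368948175) = 3247788890522/14967368948175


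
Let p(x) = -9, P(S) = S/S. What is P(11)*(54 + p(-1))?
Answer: 45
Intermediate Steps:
P(S) = 1
P(11)*(54 + p(-1)) = 1*(54 - 9) = 1*45 = 45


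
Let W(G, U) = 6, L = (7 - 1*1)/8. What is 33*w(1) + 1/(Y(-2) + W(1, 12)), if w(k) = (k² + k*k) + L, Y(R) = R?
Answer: 91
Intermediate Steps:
L = ¾ (L = (7 - 1)*(⅛) = 6*(⅛) = ¾ ≈ 0.75000)
w(k) = ¾ + 2*k² (w(k) = (k² + k*k) + ¾ = (k² + k²) + ¾ = 2*k² + ¾ = ¾ + 2*k²)
33*w(1) + 1/(Y(-2) + W(1, 12)) = 33*(¾ + 2*1²) + 1/(-2 + 6) = 33*(¾ + 2*1) + 1/4 = 33*(¾ + 2) + ¼ = 33*(11/4) + ¼ = 363/4 + ¼ = 91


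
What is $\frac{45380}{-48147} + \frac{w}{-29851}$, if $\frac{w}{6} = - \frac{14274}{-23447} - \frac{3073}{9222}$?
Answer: $- \frac{48821379473375779}{51795170515893783} \approx -0.94259$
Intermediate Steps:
$w = \frac{59582197}{36038039}$ ($w = 6 \left(- \frac{14274}{-23447} - \frac{3073}{9222}\right) = 6 \left(\left(-14274\right) \left(- \frac{1}{23447}\right) - \frac{3073}{9222}\right) = 6 \left(\frac{14274}{23447} - \frac{3073}{9222}\right) = 6 \cdot \frac{59582197}{216228234} = \frac{59582197}{36038039} \approx 1.6533$)
$\frac{45380}{-48147} + \frac{w}{-29851} = \frac{45380}{-48147} + \frac{59582197}{36038039 \left(-29851\right)} = 45380 \left(- \frac{1}{48147}\right) + \frac{59582197}{36038039} \left(- \frac{1}{29851}\right) = - \frac{45380}{48147} - \frac{59582197}{1075771502189} = - \frac{48821379473375779}{51795170515893783}$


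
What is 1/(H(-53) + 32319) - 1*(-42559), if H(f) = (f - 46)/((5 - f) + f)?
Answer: 6873108269/161496 ≈ 42559.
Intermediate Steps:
H(f) = -46/5 + f/5 (H(f) = (-46 + f)/5 = (-46 + f)*(⅕) = -46/5 + f/5)
1/(H(-53) + 32319) - 1*(-42559) = 1/((-46/5 + (⅕)*(-53)) + 32319) - 1*(-42559) = 1/((-46/5 - 53/5) + 32319) + 42559 = 1/(-99/5 + 32319) + 42559 = 1/(161496/5) + 42559 = 5/161496 + 42559 = 6873108269/161496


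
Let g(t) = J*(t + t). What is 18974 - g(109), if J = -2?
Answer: 19410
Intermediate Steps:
g(t) = -4*t (g(t) = -2*(t + t) = -4*t)
18974 - g(109) = 18974 - (-4)*109 = 18974 - 1*(-436) = 18974 + 436 = 19410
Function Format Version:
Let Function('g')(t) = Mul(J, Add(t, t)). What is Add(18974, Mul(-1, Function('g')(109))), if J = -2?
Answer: 19410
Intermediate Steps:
Function('g')(t) = Mul(-4, t) (Function('g')(t) = Mul(-2, Add(t, t)) = Mul(-2, Mul(2, t)) = Mul(-4, t))
Add(18974, Mul(-1, Function('g')(109))) = Add(18974, Mul(-1, Mul(-4, 109))) = Add(18974, Mul(-1, -436)) = Add(18974, 436) = 19410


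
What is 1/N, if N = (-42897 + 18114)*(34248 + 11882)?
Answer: -1/1143239790 ≈ -8.7471e-10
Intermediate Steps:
N = -1143239790 (N = -24783*46130 = -1143239790)
1/N = 1/(-1143239790) = -1/1143239790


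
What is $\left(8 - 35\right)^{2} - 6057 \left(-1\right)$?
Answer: $6786$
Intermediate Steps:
$\left(8 - 35\right)^{2} - 6057 \left(-1\right) = \left(-27\right)^{2} - -6057 = 729 + 6057 = 6786$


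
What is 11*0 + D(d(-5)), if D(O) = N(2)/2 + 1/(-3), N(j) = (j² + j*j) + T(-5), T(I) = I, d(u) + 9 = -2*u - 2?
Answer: 7/6 ≈ 1.1667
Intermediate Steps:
d(u) = -11 - 2*u (d(u) = -9 + (-2*u - 2) = -9 + (-2 - 2*u) = -11 - 2*u)
N(j) = -5 + 2*j² (N(j) = (j² + j*j) - 5 = (j² + j²) - 5 = 2*j² - 5 = -5 + 2*j²)
D(O) = 7/6 (D(O) = (-5 + 2*2²)/2 + 1/(-3) = (-5 + 2*4)*(½) + 1*(-⅓) = (-5 + 8)*(½) - ⅓ = 3*(½) - ⅓ = 3/2 - ⅓ = 7/6)
11*0 + D(d(-5)) = 11*0 + 7/6 = 0 + 7/6 = 7/6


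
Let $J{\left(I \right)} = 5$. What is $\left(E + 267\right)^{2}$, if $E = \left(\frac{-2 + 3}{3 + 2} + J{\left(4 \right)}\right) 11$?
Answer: $\frac{2627641}{25} \approx 1.0511 \cdot 10^{5}$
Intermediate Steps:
$E = \frac{286}{5}$ ($E = \left(\frac{-2 + 3}{3 + 2} + 5\right) 11 = \left(1 \cdot \frac{1}{5} + 5\right) 11 = \left(\frac{1}{5} + 5\right) 11 = \frac{26}{5} \cdot 11 = \frac{286}{5} \approx 57.2$)
$\left(E + 267\right)^{2} = \left(\frac{286}{5} + 267\right)^{2} = \left(\frac{1621}{5}\right)^{2} = \frac{2627641}{25}$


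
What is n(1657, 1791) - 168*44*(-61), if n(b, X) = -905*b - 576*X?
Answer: -2080289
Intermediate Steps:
n(1657, 1791) - 168*44*(-61) = (-905*1657 - 576*1791) - 168*44*(-61) = (-1499585 - 1031616) - 7392*(-61) = -2531201 - 1*(-450912) = -2531201 + 450912 = -2080289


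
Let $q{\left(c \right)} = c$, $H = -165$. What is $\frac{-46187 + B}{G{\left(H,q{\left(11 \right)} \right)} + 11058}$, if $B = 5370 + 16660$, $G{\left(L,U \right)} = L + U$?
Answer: $- \frac{833}{376} \approx -2.2154$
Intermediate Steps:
$B = 22030$
$\frac{-46187 + B}{G{\left(H,q{\left(11 \right)} \right)} + 11058} = \frac{-46187 + 22030}{\left(-165 + 11\right) + 11058} = - \frac{24157}{-154 + 11058} = - \frac{24157}{10904} = \left(-24157\right) \frac{1}{10904} = - \frac{833}{376}$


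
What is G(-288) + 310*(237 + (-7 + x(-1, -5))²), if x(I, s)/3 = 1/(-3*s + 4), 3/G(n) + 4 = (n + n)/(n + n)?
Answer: 31761309/361 ≈ 87982.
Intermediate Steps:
G(n) = -1 (G(n) = 3/(-4 + (n + n)/(n + n)) = 3/(-4 + (2*n)/((2*n))) = 3/(-4 + (2*n)*(1/(2*n))) = 3/(-4 + 1) = 3/(-3) = 3*(-⅓) = -1)
x(I, s) = 3/(4 - 3*s) (x(I, s) = 3/(-3*s + 4) = 3/(4 - 3*s))
G(-288) + 310*(237 + (-7 + x(-1, -5))²) = -1 + 310*(237 + (-7 - 3/(-4 + 3*(-5)))²) = -1 + 310*(237 + (-7 - 3/(-4 - 15))²) = -1 + 310*(237 + (-7 - 3/(-19))²) = -1 + 310*(237 + (-7 - 3*(-1/19))²) = -1 + 310*(237 + (-7 + 3/19)²) = -1 + 310*(237 + (-130/19)²) = -1 + 310*(237 + 16900/361) = -1 + 310*(102457/361) = -1 + 31761670/361 = 31761309/361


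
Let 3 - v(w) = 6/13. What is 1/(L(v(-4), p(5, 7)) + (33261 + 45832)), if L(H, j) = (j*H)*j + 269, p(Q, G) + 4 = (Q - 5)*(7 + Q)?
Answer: 13/1032234 ≈ 1.2594e-5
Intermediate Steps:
p(Q, G) = -4 + (-5 + Q)*(7 + Q) (p(Q, G) = -4 + (Q - 5)*(7 + Q) = -4 + (-5 + Q)*(7 + Q))
v(w) = 33/13 (v(w) = 3 - 6/13 = 33/13)
L(H, j) = 269 + H*j**2 (L(H, j) = (H*j)*j + 269 = H*j**2 + 269 = 269 + H*j**2)
1/(L(v(-4), p(5, 7)) + (33261 + 45832)) = 1/((269 + 33*(-39 + 5**2 + 2*5)**2/13) + (33261 + 45832)) = 1/((269 + 33*(-39 + 25 + 10)**2/13) + 79093) = 1/((269 + (33/13)*(-4)**2) + 79093) = 1/((269 + (33/13)*16) + 79093) = 1/((269 + 528/13) + 79093) = 1/(4025/13 + 79093) = 1/(1032234/13) = 13/1032234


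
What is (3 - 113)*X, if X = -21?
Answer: 2310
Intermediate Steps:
(3 - 113)*X = (3 - 113)*(-21) = -110*(-21) = 2310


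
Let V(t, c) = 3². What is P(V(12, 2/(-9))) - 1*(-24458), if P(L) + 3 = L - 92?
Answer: 24372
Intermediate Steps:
V(t, c) = 9
P(L) = -95 + L (P(L) = -3 + (L - 92) = -3 + (-92 + L) = -95 + L)
P(V(12, 2/(-9))) - 1*(-24458) = (-95 + 9) - 1*(-24458) = -86 + 24458 = 24372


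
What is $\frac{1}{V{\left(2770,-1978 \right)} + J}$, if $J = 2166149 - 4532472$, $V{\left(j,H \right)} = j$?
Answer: $- \frac{1}{2363553} \approx -4.2309 \cdot 10^{-7}$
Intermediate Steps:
$J = -2366323$ ($J = 2166149 - 4532472 = -2366323$)
$\frac{1}{V{\left(2770,-1978 \right)} + J} = \frac{1}{2770 - 2366323} = \frac{1}{-2363553} = - \frac{1}{2363553}$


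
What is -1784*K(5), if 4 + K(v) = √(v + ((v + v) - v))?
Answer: 7136 - 1784*√10 ≈ 1494.5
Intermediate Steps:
K(v) = -4 + √2*√v (K(v) = -4 + √(v + ((v + v) - v)) = -4 + √(v + (2*v - v)) = -4 + √(v + v) = -4 + √(2*v) = -4 + √2*√v)
-1784*K(5) = -1784*(-4 + √2*√5) = -1784*(-4 + √10) = 7136 - 1784*√10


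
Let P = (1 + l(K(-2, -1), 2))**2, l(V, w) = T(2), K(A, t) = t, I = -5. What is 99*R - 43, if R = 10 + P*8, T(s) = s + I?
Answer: 4115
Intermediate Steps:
T(s) = -5 + s (T(s) = s - 5 = -5 + s)
l(V, w) = -3 (l(V, w) = -5 + 2 = -3)
P = 4 (P = (1 - 3)**2 = (-2)**2 = 4)
R = 42 (R = 10 + 4*8 = 10 + 32 = 42)
99*R - 43 = 99*42 - 43 = 4158 - 43 = 4115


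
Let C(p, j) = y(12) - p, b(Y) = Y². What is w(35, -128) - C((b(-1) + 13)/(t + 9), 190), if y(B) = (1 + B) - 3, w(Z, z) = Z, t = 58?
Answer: 1689/67 ≈ 25.209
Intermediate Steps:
y(B) = -2 + B
C(p, j) = 10 - p (C(p, j) = (-2 + 12) - p = 10 - p)
w(35, -128) - C((b(-1) + 13)/(t + 9), 190) = 35 - (10 - ((-1)² + 13)/(58 + 9)) = 35 - (10 - (1 + 13)/67) = 35 - (10 - 14/67) = 35 - 1*656/67 = 35 - 656/67 = 1689/67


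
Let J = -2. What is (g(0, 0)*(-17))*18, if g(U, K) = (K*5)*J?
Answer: 0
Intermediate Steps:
g(U, K) = -10*K (g(U, K) = (K*5)*(-2) = (5*K)*(-2) = -10*K)
(g(0, 0)*(-17))*18 = (-10*0*(-17))*18 = (0*(-17))*18 = 0*18 = 0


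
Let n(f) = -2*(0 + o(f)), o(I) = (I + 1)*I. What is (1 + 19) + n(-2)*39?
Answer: -136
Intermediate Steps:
o(I) = I*(1 + I) (o(I) = (1 + I)*I = I*(1 + I))
n(f) = -2*f*(1 + f) (n(f) = -2*(0 + f*(1 + f)) = -2*f*(1 + f))
(1 + 19) + n(-2)*39 = (1 + 19) - 2*(-2)*(1 - 2)*39 = 20 - 2*(-2)*(-1)*39 = 20 - 4*39 = 20 - 156 = -136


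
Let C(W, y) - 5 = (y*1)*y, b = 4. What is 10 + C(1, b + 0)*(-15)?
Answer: -305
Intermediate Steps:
C(W, y) = 5 + y² (C(W, y) = 5 + (y*1)*y = 5 + y*y = 5 + y²)
10 + C(1, b + 0)*(-15) = 10 + (5 + (4 + 0)²)*(-15) = 10 + (5 + 4²)*(-15) = 10 + (5 + 16)*(-15) = 10 + 21*(-15) = 10 - 315 = -305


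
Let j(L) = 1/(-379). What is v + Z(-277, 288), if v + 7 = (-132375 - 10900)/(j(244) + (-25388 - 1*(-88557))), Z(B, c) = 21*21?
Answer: 413444579/957642 ≈ 431.73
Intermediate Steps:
j(L) = -1/379
Z(B, c) = 441
v = -8875543/957642 (v = -7 + (-132375 - 10900)/(-1/379 + (-25388 - 1*(-88557))) = -7 - 143275/(-1/379 + (-25388 + 88557)) = -7 - 143275/(-1/379 + 63169) = -7 - 143275/23941050/379 = -7 - 143275*379/23941050 = -7 - 2172049/957642 = -8875543/957642 ≈ -9.2681)
v + Z(-277, 288) = -8875543/957642 + 441 = 413444579/957642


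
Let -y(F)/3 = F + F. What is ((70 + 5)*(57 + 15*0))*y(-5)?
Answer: 128250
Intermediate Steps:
y(F) = -6*F (y(F) = -3*(F + F) = -6*F)
((70 + 5)*(57 + 15*0))*y(-5) = ((70 + 5)*(57 + 15*0))*(-6*(-5)) = (75*(57 + 0))*30 = (75*57)*30 = 4275*30 = 128250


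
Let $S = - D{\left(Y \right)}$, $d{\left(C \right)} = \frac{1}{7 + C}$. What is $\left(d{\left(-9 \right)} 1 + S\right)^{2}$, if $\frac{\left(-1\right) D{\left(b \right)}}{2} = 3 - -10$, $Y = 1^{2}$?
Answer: $\frac{2601}{4} \approx 650.25$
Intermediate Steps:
$Y = 1$
$D{\left(b \right)} = -26$ ($D{\left(b \right)} = - 2 \left(3 - -10\right) = - 2 \left(3 + 10\right) = \left(-2\right) 13 = -26$)
$S = 26$ ($S = \left(-1\right) \left(-26\right) = 26$)
$\left(d{\left(-9 \right)} 1 + S\right)^{2} = \left(\frac{1}{7 - 9} \cdot 1 + 26\right)^{2} = \left(\frac{1}{-2} \cdot 1 + 26\right)^{2} = \left(\left(- \frac{1}{2}\right) 1 + 26\right)^{2} = \left(- \frac{1}{2} + 26\right)^{2} = \left(\frac{51}{2}\right)^{2} = \frac{2601}{4}$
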